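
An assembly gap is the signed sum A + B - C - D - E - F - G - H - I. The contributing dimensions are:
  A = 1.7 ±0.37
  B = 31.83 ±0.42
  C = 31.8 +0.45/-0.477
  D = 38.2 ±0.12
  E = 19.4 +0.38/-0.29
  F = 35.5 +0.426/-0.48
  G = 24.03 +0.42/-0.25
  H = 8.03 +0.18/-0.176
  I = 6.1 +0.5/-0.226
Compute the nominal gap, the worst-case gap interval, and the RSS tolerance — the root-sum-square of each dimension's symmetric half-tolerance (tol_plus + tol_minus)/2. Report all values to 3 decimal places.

Stack each dimension's contribution:
  +A: nom +1.700 → Σnom=1.700; wc +0.370/-0.370 → slack +0.370/-0.370; half-tol=0.370, Σhalf²=0.136900
  +B: nom +31.830 → Σnom=33.530; wc +0.420/-0.420 → slack +0.790/-0.790; half-tol=0.420, Σhalf²=0.313300
  -C: nom -31.800 → Σnom=1.730; wc +0.477/-0.450 → slack +1.267/-1.240; half-tol=0.464, Σhalf²=0.528132
  -D: nom -38.200 → Σnom=-36.470; wc +0.120/-0.120 → slack +1.387/-1.360; half-tol=0.120, Σhalf²=0.542532
  -E: nom -19.400 → Σnom=-55.870; wc +0.290/-0.380 → slack +1.677/-1.740; half-tol=0.335, Σhalf²=0.654757
  -F: nom -35.500 → Σnom=-91.370; wc +0.480/-0.426 → slack +2.157/-2.166; half-tol=0.453, Σhalf²=0.859966
  -G: nom -24.030 → Σnom=-115.400; wc +0.250/-0.420 → slack +2.407/-2.586; half-tol=0.335, Σhalf²=0.972191
  -H: nom -8.030 → Σnom=-123.430; wc +0.176/-0.180 → slack +2.583/-2.766; half-tol=0.178, Σhalf²=1.003875
  -I: nom -6.100 → Σnom=-129.530; wc +0.226/-0.500 → slack +2.809/-3.266; half-tol=0.363, Σhalf²=1.135644
Nominal = -129.530. Worst-case = [-129.530 - 3.266, -129.530 + 2.809] = [-132.796, -126.721]. RSS = √1.135644 = 1.066.

nominal=-129.530 wc=[-132.796,-126.721] rss=1.066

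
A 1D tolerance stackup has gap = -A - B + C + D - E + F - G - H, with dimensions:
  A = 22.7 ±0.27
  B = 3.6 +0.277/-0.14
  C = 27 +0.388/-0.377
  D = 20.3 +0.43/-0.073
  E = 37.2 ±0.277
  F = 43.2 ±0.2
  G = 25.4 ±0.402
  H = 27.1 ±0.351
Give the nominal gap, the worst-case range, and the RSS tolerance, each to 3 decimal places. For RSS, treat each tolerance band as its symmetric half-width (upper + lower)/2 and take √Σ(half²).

Stack each dimension's contribution:
  -A: nom -22.700 → Σnom=-22.700; wc +0.270/-0.270 → slack +0.270/-0.270; half-tol=0.270, Σhalf²=0.072900
  -B: nom -3.600 → Σnom=-26.300; wc +0.140/-0.277 → slack +0.410/-0.547; half-tol=0.209, Σhalf²=0.116372
  +C: nom +27.000 → Σnom=0.700; wc +0.388/-0.377 → slack +0.798/-0.924; half-tol=0.383, Σhalf²=0.262679
  +D: nom +20.300 → Σnom=21.000; wc +0.430/-0.073 → slack +1.228/-0.997; half-tol=0.252, Σhalf²=0.325931
  -E: nom -37.200 → Σnom=-16.200; wc +0.277/-0.277 → slack +1.505/-1.274; half-tol=0.277, Σhalf²=0.402660
  +F: nom +43.200 → Σnom=27.000; wc +0.200/-0.200 → slack +1.705/-1.474; half-tol=0.200, Σhalf²=0.442660
  -G: nom -25.400 → Σnom=1.600; wc +0.402/-0.402 → slack +2.107/-1.876; half-tol=0.402, Σhalf²=0.604264
  -H: nom -27.100 → Σnom=-25.500; wc +0.351/-0.351 → slack +2.458/-2.227; half-tol=0.351, Σhalf²=0.727465
Nominal = -25.500. Worst-case = [-25.500 - 2.227, -25.500 + 2.458] = [-27.727, -23.042]. RSS = √0.727465 = 0.853.

nominal=-25.500 wc=[-27.727,-23.042] rss=0.853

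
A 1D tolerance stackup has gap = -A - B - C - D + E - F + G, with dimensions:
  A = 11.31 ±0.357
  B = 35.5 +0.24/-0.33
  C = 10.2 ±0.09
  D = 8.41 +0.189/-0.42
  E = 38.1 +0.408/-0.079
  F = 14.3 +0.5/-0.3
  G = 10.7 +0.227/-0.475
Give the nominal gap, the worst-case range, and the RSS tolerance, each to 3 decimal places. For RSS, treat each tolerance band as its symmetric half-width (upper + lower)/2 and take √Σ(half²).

nominal=-30.920 wc=[-32.850,-28.788] rss=0.807

Stack each dimension's contribution:
  -A: nom -11.310 → Σnom=-11.310; wc +0.357/-0.357 → slack +0.357/-0.357; half-tol=0.357, Σhalf²=0.127449
  -B: nom -35.500 → Σnom=-46.810; wc +0.330/-0.240 → slack +0.687/-0.597; half-tol=0.285, Σhalf²=0.208674
  -C: nom -10.200 → Σnom=-57.010; wc +0.090/-0.090 → slack +0.777/-0.687; half-tol=0.090, Σhalf²=0.216774
  -D: nom -8.410 → Σnom=-65.420; wc +0.420/-0.189 → slack +1.197/-0.876; half-tol=0.304, Σhalf²=0.309494
  +E: nom +38.100 → Σnom=-27.320; wc +0.408/-0.079 → slack +1.605/-0.955; half-tol=0.243, Σhalf²=0.368786
  -F: nom -14.300 → Σnom=-41.620; wc +0.300/-0.500 → slack +1.905/-1.455; half-tol=0.400, Σhalf²=0.528787
  +G: nom +10.700 → Σnom=-30.920; wc +0.227/-0.475 → slack +2.132/-1.930; half-tol=0.351, Σhalf²=0.651988
Nominal = -30.920. Worst-case = [-30.920 - 1.930, -30.920 + 2.132] = [-32.850, -28.788]. RSS = √0.651988 = 0.807.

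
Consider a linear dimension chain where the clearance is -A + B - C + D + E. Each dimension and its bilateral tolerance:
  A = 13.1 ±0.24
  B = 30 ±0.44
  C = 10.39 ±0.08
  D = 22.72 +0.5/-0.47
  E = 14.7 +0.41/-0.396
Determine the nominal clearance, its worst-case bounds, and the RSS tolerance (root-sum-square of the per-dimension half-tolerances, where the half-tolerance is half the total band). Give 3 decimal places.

Stack each dimension's contribution:
  -A: nom -13.100 → Σnom=-13.100; wc +0.240/-0.240 → slack +0.240/-0.240; half-tol=0.240, Σhalf²=0.057600
  +B: nom +30.000 → Σnom=16.900; wc +0.440/-0.440 → slack +0.680/-0.680; half-tol=0.440, Σhalf²=0.251200
  -C: nom -10.390 → Σnom=6.510; wc +0.080/-0.080 → slack +0.760/-0.760; half-tol=0.080, Σhalf²=0.257600
  +D: nom +22.720 → Σnom=29.230; wc +0.500/-0.470 → slack +1.260/-1.230; half-tol=0.485, Σhalf²=0.492825
  +E: nom +14.700 → Σnom=43.930; wc +0.410/-0.396 → slack +1.670/-1.626; half-tol=0.403, Σhalf²=0.655234
Nominal = 43.930. Worst-case = [43.930 - 1.626, 43.930 + 1.670] = [42.304, 45.600]. RSS = √0.655234 = 0.809.

nominal=43.930 wc=[42.304,45.600] rss=0.809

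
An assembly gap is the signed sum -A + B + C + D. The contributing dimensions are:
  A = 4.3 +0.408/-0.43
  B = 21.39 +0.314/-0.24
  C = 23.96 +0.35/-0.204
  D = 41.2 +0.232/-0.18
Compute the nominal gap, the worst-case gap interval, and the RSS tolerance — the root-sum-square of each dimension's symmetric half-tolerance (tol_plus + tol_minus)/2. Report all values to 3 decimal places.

nominal=82.250 wc=[81.218,83.576] rss=0.609

Stack each dimension's contribution:
  -A: nom -4.300 → Σnom=-4.300; wc +0.430/-0.408 → slack +0.430/-0.408; half-tol=0.419, Σhalf²=0.175561
  +B: nom +21.390 → Σnom=17.090; wc +0.314/-0.240 → slack +0.744/-0.648; half-tol=0.277, Σhalf²=0.252290
  +C: nom +23.960 → Σnom=41.050; wc +0.350/-0.204 → slack +1.094/-0.852; half-tol=0.277, Σhalf²=0.329019
  +D: nom +41.200 → Σnom=82.250; wc +0.232/-0.180 → slack +1.326/-1.032; half-tol=0.206, Σhalf²=0.371455
Nominal = 82.250. Worst-case = [82.250 - 1.032, 82.250 + 1.326] = [81.218, 83.576]. RSS = √0.371455 = 0.609.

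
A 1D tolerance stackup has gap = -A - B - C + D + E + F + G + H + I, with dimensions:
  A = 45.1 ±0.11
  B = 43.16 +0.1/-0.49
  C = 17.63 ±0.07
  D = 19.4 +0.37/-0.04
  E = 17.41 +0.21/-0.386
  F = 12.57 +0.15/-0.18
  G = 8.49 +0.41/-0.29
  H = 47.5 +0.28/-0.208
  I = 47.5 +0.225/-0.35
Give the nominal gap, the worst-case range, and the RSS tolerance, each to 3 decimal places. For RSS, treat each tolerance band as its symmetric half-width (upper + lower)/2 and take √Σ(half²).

Stack each dimension's contribution:
  -A: nom -45.100 → Σnom=-45.100; wc +0.110/-0.110 → slack +0.110/-0.110; half-tol=0.110, Σhalf²=0.012100
  -B: nom -43.160 → Σnom=-88.260; wc +0.490/-0.100 → slack +0.600/-0.210; half-tol=0.295, Σhalf²=0.099125
  -C: nom -17.630 → Σnom=-105.890; wc +0.070/-0.070 → slack +0.670/-0.280; half-tol=0.070, Σhalf²=0.104025
  +D: nom +19.400 → Σnom=-86.490; wc +0.370/-0.040 → slack +1.040/-0.320; half-tol=0.205, Σhalf²=0.146050
  +E: nom +17.410 → Σnom=-69.080; wc +0.210/-0.386 → slack +1.250/-0.706; half-tol=0.298, Σhalf²=0.234854
  +F: nom +12.570 → Σnom=-56.510; wc +0.150/-0.180 → slack +1.400/-0.886; half-tol=0.165, Σhalf²=0.262079
  +G: nom +8.490 → Σnom=-48.020; wc +0.410/-0.290 → slack +1.810/-1.176; half-tol=0.350, Σhalf²=0.384579
  +H: nom +47.500 → Σnom=-0.520; wc +0.280/-0.208 → slack +2.090/-1.384; half-tol=0.244, Σhalf²=0.444115
  +I: nom +47.500 → Σnom=46.980; wc +0.225/-0.350 → slack +2.315/-1.734; half-tol=0.287, Σhalf²=0.526771
Nominal = 46.980. Worst-case = [46.980 - 1.734, 46.980 + 2.315] = [45.246, 49.295]. RSS = √0.526771 = 0.726.

nominal=46.980 wc=[45.246,49.295] rss=0.726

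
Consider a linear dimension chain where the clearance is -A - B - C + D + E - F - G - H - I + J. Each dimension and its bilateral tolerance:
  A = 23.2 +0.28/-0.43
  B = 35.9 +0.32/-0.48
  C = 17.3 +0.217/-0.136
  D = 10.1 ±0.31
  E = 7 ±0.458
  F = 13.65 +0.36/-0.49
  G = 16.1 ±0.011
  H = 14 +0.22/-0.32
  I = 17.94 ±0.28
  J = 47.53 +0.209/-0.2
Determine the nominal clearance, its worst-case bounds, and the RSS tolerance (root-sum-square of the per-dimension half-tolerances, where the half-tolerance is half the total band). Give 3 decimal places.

Stack each dimension's contribution:
  -A: nom -23.200 → Σnom=-23.200; wc +0.430/-0.280 → slack +0.430/-0.280; half-tol=0.355, Σhalf²=0.126025
  -B: nom -35.900 → Σnom=-59.100; wc +0.480/-0.320 → slack +0.910/-0.600; half-tol=0.400, Σhalf²=0.286025
  -C: nom -17.300 → Σnom=-76.400; wc +0.136/-0.217 → slack +1.046/-0.817; half-tol=0.176, Σhalf²=0.317177
  +D: nom +10.100 → Σnom=-66.300; wc +0.310/-0.310 → slack +1.356/-1.127; half-tol=0.310, Σhalf²=0.413277
  +E: nom +7.000 → Σnom=-59.300; wc +0.458/-0.458 → slack +1.814/-1.585; half-tol=0.458, Σhalf²=0.623041
  -F: nom -13.650 → Σnom=-72.950; wc +0.490/-0.360 → slack +2.304/-1.945; half-tol=0.425, Σhalf²=0.803666
  -G: nom -16.100 → Σnom=-89.050; wc +0.011/-0.011 → slack +2.315/-1.956; half-tol=0.011, Σhalf²=0.803787
  -H: nom -14.000 → Σnom=-103.050; wc +0.320/-0.220 → slack +2.635/-2.176; half-tol=0.270, Σhalf²=0.876687
  -I: nom -17.940 → Σnom=-120.990; wc +0.280/-0.280 → slack +2.915/-2.456; half-tol=0.280, Σhalf²=0.955087
  +J: nom +47.530 → Σnom=-73.460; wc +0.209/-0.200 → slack +3.124/-2.656; half-tol=0.205, Σhalf²=0.996908
Nominal = -73.460. Worst-case = [-73.460 - 2.656, -73.460 + 3.124] = [-76.116, -70.336]. RSS = √0.996908 = 0.998.

nominal=-73.460 wc=[-76.116,-70.336] rss=0.998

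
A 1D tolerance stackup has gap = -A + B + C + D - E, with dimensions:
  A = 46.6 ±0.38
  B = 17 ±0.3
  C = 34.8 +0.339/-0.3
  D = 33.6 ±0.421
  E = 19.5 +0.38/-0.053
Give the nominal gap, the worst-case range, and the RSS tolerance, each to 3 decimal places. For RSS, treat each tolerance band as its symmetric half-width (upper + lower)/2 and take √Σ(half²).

nominal=19.300 wc=[17.519,20.793] rss=0.749

Stack each dimension's contribution:
  -A: nom -46.600 → Σnom=-46.600; wc +0.380/-0.380 → slack +0.380/-0.380; half-tol=0.380, Σhalf²=0.144400
  +B: nom +17.000 → Σnom=-29.600; wc +0.300/-0.300 → slack +0.680/-0.680; half-tol=0.300, Σhalf²=0.234400
  +C: nom +34.800 → Σnom=5.200; wc +0.339/-0.300 → slack +1.019/-0.980; half-tol=0.320, Σhalf²=0.336480
  +D: nom +33.600 → Σnom=38.800; wc +0.421/-0.421 → slack +1.440/-1.401; half-tol=0.421, Σhalf²=0.513721
  -E: nom -19.500 → Σnom=19.300; wc +0.053/-0.380 → slack +1.493/-1.781; half-tol=0.216, Σhalf²=0.560593
Nominal = 19.300. Worst-case = [19.300 - 1.781, 19.300 + 1.493] = [17.519, 20.793]. RSS = √0.560593 = 0.749.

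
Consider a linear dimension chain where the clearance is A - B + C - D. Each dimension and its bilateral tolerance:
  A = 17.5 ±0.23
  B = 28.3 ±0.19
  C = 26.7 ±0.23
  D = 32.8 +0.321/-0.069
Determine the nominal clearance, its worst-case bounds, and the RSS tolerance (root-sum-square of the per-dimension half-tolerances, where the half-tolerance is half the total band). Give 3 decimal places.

Stack each dimension's contribution:
  +A: nom +17.500 → Σnom=17.500; wc +0.230/-0.230 → slack +0.230/-0.230; half-tol=0.230, Σhalf²=0.052900
  -B: nom -28.300 → Σnom=-10.800; wc +0.190/-0.190 → slack +0.420/-0.420; half-tol=0.190, Σhalf²=0.089000
  +C: nom +26.700 → Σnom=15.900; wc +0.230/-0.230 → slack +0.650/-0.650; half-tol=0.230, Σhalf²=0.141900
  -D: nom -32.800 → Σnom=-16.900; wc +0.069/-0.321 → slack +0.719/-0.971; half-tol=0.195, Σhalf²=0.179925
Nominal = -16.900. Worst-case = [-16.900 - 0.971, -16.900 + 0.719] = [-17.871, -16.181]. RSS = √0.179925 = 0.424.

nominal=-16.900 wc=[-17.871,-16.181] rss=0.424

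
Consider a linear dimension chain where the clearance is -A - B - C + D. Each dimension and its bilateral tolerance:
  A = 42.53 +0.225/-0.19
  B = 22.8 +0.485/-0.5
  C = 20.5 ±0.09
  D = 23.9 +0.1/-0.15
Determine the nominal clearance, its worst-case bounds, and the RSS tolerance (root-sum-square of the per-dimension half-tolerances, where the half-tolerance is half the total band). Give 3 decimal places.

Stack each dimension's contribution:
  -A: nom -42.530 → Σnom=-42.530; wc +0.190/-0.225 → slack +0.190/-0.225; half-tol=0.208, Σhalf²=0.043056
  -B: nom -22.800 → Σnom=-65.330; wc +0.500/-0.485 → slack +0.690/-0.710; half-tol=0.492, Σhalf²=0.285612
  -C: nom -20.500 → Σnom=-85.830; wc +0.090/-0.090 → slack +0.780/-0.800; half-tol=0.090, Σhalf²=0.293712
  +D: nom +23.900 → Σnom=-61.930; wc +0.100/-0.150 → slack +0.880/-0.950; half-tol=0.125, Σhalf²=0.309337
Nominal = -61.930. Worst-case = [-61.930 - 0.950, -61.930 + 0.880] = [-62.880, -61.050]. RSS = √0.309337 = 0.556.

nominal=-61.930 wc=[-62.880,-61.050] rss=0.556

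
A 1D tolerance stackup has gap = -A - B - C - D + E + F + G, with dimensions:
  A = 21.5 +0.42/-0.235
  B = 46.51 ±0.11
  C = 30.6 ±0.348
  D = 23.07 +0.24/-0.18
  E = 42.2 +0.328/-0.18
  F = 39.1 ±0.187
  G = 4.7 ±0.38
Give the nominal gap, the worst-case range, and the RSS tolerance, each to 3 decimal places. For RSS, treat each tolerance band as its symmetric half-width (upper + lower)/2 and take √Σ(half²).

nominal=-35.680 wc=[-37.545,-33.912] rss=0.727

Stack each dimension's contribution:
  -A: nom -21.500 → Σnom=-21.500; wc +0.235/-0.420 → slack +0.235/-0.420; half-tol=0.328, Σhalf²=0.107256
  -B: nom -46.510 → Σnom=-68.010; wc +0.110/-0.110 → slack +0.345/-0.530; half-tol=0.110, Σhalf²=0.119356
  -C: nom -30.600 → Σnom=-98.610; wc +0.348/-0.348 → slack +0.693/-0.878; half-tol=0.348, Σhalf²=0.240460
  -D: nom -23.070 → Σnom=-121.680; wc +0.180/-0.240 → slack +0.873/-1.118; half-tol=0.210, Σhalf²=0.284560
  +E: nom +42.200 → Σnom=-79.480; wc +0.328/-0.180 → slack +1.201/-1.298; half-tol=0.254, Σhalf²=0.349076
  +F: nom +39.100 → Σnom=-40.380; wc +0.187/-0.187 → slack +1.388/-1.485; half-tol=0.187, Σhalf²=0.384045
  +G: nom +4.700 → Σnom=-35.680; wc +0.380/-0.380 → slack +1.768/-1.865; half-tol=0.380, Σhalf²=0.528445
Nominal = -35.680. Worst-case = [-35.680 - 1.865, -35.680 + 1.768] = [-37.545, -33.912]. RSS = √0.528445 = 0.727.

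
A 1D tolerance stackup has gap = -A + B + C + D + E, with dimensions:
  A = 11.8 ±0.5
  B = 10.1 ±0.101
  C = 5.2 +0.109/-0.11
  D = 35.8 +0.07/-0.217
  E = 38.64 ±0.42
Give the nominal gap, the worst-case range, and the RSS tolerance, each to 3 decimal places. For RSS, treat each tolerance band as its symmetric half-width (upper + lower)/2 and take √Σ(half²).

nominal=77.940 wc=[76.592,79.140] rss=0.685

Stack each dimension's contribution:
  -A: nom -11.800 → Σnom=-11.800; wc +0.500/-0.500 → slack +0.500/-0.500; half-tol=0.500, Σhalf²=0.250000
  +B: nom +10.100 → Σnom=-1.700; wc +0.101/-0.101 → slack +0.601/-0.601; half-tol=0.101, Σhalf²=0.260201
  +C: nom +5.200 → Σnom=3.500; wc +0.109/-0.110 → slack +0.710/-0.711; half-tol=0.110, Σhalf²=0.272191
  +D: nom +35.800 → Σnom=39.300; wc +0.070/-0.217 → slack +0.780/-0.928; half-tol=0.144, Σhalf²=0.292783
  +E: nom +38.640 → Σnom=77.940; wc +0.420/-0.420 → slack +1.200/-1.348; half-tol=0.420, Σhalf²=0.469183
Nominal = 77.940. Worst-case = [77.940 - 1.348, 77.940 + 1.200] = [76.592, 79.140]. RSS = √0.469183 = 0.685.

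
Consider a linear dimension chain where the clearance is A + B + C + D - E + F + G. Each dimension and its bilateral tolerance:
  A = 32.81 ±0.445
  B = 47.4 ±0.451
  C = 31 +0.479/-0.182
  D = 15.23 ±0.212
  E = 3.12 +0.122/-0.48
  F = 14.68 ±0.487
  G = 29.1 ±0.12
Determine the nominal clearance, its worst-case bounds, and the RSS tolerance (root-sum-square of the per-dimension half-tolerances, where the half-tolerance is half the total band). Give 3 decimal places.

nominal=167.100 wc=[165.081,169.774] rss=0.948

Stack each dimension's contribution:
  +A: nom +32.810 → Σnom=32.810; wc +0.445/-0.445 → slack +0.445/-0.445; half-tol=0.445, Σhalf²=0.198025
  +B: nom +47.400 → Σnom=80.210; wc +0.451/-0.451 → slack +0.896/-0.896; half-tol=0.451, Σhalf²=0.401426
  +C: nom +31.000 → Σnom=111.210; wc +0.479/-0.182 → slack +1.375/-1.078; half-tol=0.331, Σhalf²=0.510656
  +D: nom +15.230 → Σnom=126.440; wc +0.212/-0.212 → slack +1.587/-1.290; half-tol=0.212, Σhalf²=0.555600
  -E: nom -3.120 → Σnom=123.320; wc +0.480/-0.122 → slack +2.067/-1.412; half-tol=0.301, Σhalf²=0.646201
  +F: nom +14.680 → Σnom=138.000; wc +0.487/-0.487 → slack +2.554/-1.899; half-tol=0.487, Σhalf²=0.883370
  +G: nom +29.100 → Σnom=167.100; wc +0.120/-0.120 → slack +2.674/-2.019; half-tol=0.120, Σhalf²=0.897770
Nominal = 167.100. Worst-case = [167.100 - 2.019, 167.100 + 2.674] = [165.081, 169.774]. RSS = √0.897770 = 0.948.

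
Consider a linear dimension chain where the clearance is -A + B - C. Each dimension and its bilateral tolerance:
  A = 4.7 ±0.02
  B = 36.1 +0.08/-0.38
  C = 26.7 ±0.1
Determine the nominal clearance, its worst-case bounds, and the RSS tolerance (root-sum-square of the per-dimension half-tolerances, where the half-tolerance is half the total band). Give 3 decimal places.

nominal=4.700 wc=[4.200,4.900] rss=0.252

Stack each dimension's contribution:
  -A: nom -4.700 → Σnom=-4.700; wc +0.020/-0.020 → slack +0.020/-0.020; half-tol=0.020, Σhalf²=0.000400
  +B: nom +36.100 → Σnom=31.400; wc +0.080/-0.380 → slack +0.100/-0.400; half-tol=0.230, Σhalf²=0.053300
  -C: nom -26.700 → Σnom=4.700; wc +0.100/-0.100 → slack +0.200/-0.500; half-tol=0.100, Σhalf²=0.063300
Nominal = 4.700. Worst-case = [4.700 - 0.500, 4.700 + 0.200] = [4.200, 4.900]. RSS = √0.063300 = 0.252.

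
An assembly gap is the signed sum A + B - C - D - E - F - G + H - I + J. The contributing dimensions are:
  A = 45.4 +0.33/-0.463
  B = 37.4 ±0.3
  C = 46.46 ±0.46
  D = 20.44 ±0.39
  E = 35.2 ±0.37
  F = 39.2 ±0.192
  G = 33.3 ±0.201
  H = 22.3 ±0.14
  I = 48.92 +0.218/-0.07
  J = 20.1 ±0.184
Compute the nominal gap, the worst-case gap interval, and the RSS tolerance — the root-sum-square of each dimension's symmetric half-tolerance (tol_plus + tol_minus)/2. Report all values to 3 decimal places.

nominal=-98.320 wc=[-101.238,-95.683] rss=0.948

Stack each dimension's contribution:
  +A: nom +45.400 → Σnom=45.400; wc +0.330/-0.463 → slack +0.330/-0.463; half-tol=0.397, Σhalf²=0.157212
  +B: nom +37.400 → Σnom=82.800; wc +0.300/-0.300 → slack +0.630/-0.763; half-tol=0.300, Σhalf²=0.247212
  -C: nom -46.460 → Σnom=36.340; wc +0.460/-0.460 → slack +1.090/-1.223; half-tol=0.460, Σhalf²=0.458812
  -D: nom -20.440 → Σnom=15.900; wc +0.390/-0.390 → slack +1.480/-1.613; half-tol=0.390, Σhalf²=0.610912
  -E: nom -35.200 → Σnom=-19.300; wc +0.370/-0.370 → slack +1.850/-1.983; half-tol=0.370, Σhalf²=0.747812
  -F: nom -39.200 → Σnom=-58.500; wc +0.192/-0.192 → slack +2.042/-2.175; half-tol=0.192, Σhalf²=0.784676
  -G: nom -33.300 → Σnom=-91.800; wc +0.201/-0.201 → slack +2.243/-2.376; half-tol=0.201, Σhalf²=0.825077
  +H: nom +22.300 → Σnom=-69.500; wc +0.140/-0.140 → slack +2.383/-2.516; half-tol=0.140, Σhalf²=0.844677
  -I: nom -48.920 → Σnom=-118.420; wc +0.070/-0.218 → slack +2.453/-2.734; half-tol=0.144, Σhalf²=0.865413
  +J: nom +20.100 → Σnom=-98.320; wc +0.184/-0.184 → slack +2.637/-2.918; half-tol=0.184, Σhalf²=0.899269
Nominal = -98.320. Worst-case = [-98.320 - 2.918, -98.320 + 2.637] = [-101.238, -95.683]. RSS = √0.899269 = 0.948.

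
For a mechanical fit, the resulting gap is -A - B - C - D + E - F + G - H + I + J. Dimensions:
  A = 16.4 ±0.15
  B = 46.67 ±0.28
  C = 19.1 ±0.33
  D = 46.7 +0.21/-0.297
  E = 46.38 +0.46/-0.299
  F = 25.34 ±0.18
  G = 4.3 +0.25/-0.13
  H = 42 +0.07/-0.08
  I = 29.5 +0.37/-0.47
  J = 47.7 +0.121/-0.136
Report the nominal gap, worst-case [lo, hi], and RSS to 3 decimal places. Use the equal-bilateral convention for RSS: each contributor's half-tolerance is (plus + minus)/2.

Stack each dimension's contribution:
  -A: nom -16.400 → Σnom=-16.400; wc +0.150/-0.150 → slack +0.150/-0.150; half-tol=0.150, Σhalf²=0.022500
  -B: nom -46.670 → Σnom=-63.070; wc +0.280/-0.280 → slack +0.430/-0.430; half-tol=0.280, Σhalf²=0.100900
  -C: nom -19.100 → Σnom=-82.170; wc +0.330/-0.330 → slack +0.760/-0.760; half-tol=0.330, Σhalf²=0.209800
  -D: nom -46.700 → Σnom=-128.870; wc +0.297/-0.210 → slack +1.057/-0.970; half-tol=0.254, Σhalf²=0.274062
  +E: nom +46.380 → Σnom=-82.490; wc +0.460/-0.299 → slack +1.517/-1.269; half-tol=0.380, Σhalf²=0.418083
  -F: nom -25.340 → Σnom=-107.830; wc +0.180/-0.180 → slack +1.697/-1.449; half-tol=0.180, Σhalf²=0.450483
  +G: nom +4.300 → Σnom=-103.530; wc +0.250/-0.130 → slack +1.947/-1.579; half-tol=0.190, Σhalf²=0.486583
  -H: nom -42.000 → Σnom=-145.530; wc +0.080/-0.070 → slack +2.027/-1.649; half-tol=0.075, Σhalf²=0.492208
  +I: nom +29.500 → Σnom=-116.030; wc +0.370/-0.470 → slack +2.397/-2.119; half-tol=0.420, Σhalf²=0.668608
  +J: nom +47.700 → Σnom=-68.330; wc +0.121/-0.136 → slack +2.518/-2.255; half-tol=0.129, Σhalf²=0.685120
Nominal = -68.330. Worst-case = [-68.330 - 2.255, -68.330 + 2.518] = [-70.585, -65.812]. RSS = √0.685120 = 0.828.

nominal=-68.330 wc=[-70.585,-65.812] rss=0.828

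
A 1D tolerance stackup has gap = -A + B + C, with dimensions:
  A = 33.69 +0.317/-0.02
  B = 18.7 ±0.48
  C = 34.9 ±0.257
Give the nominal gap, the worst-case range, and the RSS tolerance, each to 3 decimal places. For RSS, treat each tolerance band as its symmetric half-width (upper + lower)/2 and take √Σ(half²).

Stack each dimension's contribution:
  -A: nom -33.690 → Σnom=-33.690; wc +0.020/-0.317 → slack +0.020/-0.317; half-tol=0.169, Σhalf²=0.028392
  +B: nom +18.700 → Σnom=-14.990; wc +0.480/-0.480 → slack +0.500/-0.797; half-tol=0.480, Σhalf²=0.258792
  +C: nom +34.900 → Σnom=19.910; wc +0.257/-0.257 → slack +0.757/-1.054; half-tol=0.257, Σhalf²=0.324841
Nominal = 19.910. Worst-case = [19.910 - 1.054, 19.910 + 0.757] = [18.856, 20.667]. RSS = √0.324841 = 0.570.

nominal=19.910 wc=[18.856,20.667] rss=0.570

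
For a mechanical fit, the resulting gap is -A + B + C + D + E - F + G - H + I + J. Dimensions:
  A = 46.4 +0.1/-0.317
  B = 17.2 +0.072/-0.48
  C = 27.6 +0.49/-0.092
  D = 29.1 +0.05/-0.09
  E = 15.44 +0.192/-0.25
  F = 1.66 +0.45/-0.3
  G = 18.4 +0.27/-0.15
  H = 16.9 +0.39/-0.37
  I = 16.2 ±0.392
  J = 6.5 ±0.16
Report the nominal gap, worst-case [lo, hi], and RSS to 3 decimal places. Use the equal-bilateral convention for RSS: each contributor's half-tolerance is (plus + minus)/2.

nominal=65.480 wc=[62.926,68.093] rss=0.875

Stack each dimension's contribution:
  -A: nom -46.400 → Σnom=-46.400; wc +0.317/-0.100 → slack +0.317/-0.100; half-tol=0.209, Σhalf²=0.043472
  +B: nom +17.200 → Σnom=-29.200; wc +0.072/-0.480 → slack +0.389/-0.580; half-tol=0.276, Σhalf²=0.119648
  +C: nom +27.600 → Σnom=-1.600; wc +0.490/-0.092 → slack +0.879/-0.672; half-tol=0.291, Σhalf²=0.204329
  +D: nom +29.100 → Σnom=27.500; wc +0.050/-0.090 → slack +0.929/-0.762; half-tol=0.070, Σhalf²=0.209229
  +E: nom +15.440 → Σnom=42.940; wc +0.192/-0.250 → slack +1.121/-1.012; half-tol=0.221, Σhalf²=0.258070
  -F: nom -1.660 → Σnom=41.280; wc +0.300/-0.450 → slack +1.421/-1.462; half-tol=0.375, Σhalf²=0.398695
  +G: nom +18.400 → Σnom=59.680; wc +0.270/-0.150 → slack +1.691/-1.612; half-tol=0.210, Σhalf²=0.442795
  -H: nom -16.900 → Σnom=42.780; wc +0.370/-0.390 → slack +2.061/-2.002; half-tol=0.380, Σhalf²=0.587195
  +I: nom +16.200 → Σnom=58.980; wc +0.392/-0.392 → slack +2.453/-2.394; half-tol=0.392, Σhalf²=0.740859
  +J: nom +6.500 → Σnom=65.480; wc +0.160/-0.160 → slack +2.613/-2.554; half-tol=0.160, Σhalf²=0.766459
Nominal = 65.480. Worst-case = [65.480 - 2.554, 65.480 + 2.613] = [62.926, 68.093]. RSS = √0.766459 = 0.875.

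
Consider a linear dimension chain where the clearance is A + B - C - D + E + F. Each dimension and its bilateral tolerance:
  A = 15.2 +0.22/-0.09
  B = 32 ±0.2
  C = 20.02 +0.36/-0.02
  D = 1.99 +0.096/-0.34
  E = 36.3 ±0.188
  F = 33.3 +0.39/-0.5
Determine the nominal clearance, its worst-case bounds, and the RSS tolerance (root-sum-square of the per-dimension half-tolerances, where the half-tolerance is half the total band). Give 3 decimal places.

nominal=94.790 wc=[93.356,96.148] rss=0.617

Stack each dimension's contribution:
  +A: nom +15.200 → Σnom=15.200; wc +0.220/-0.090 → slack +0.220/-0.090; half-tol=0.155, Σhalf²=0.024025
  +B: nom +32.000 → Σnom=47.200; wc +0.200/-0.200 → slack +0.420/-0.290; half-tol=0.200, Σhalf²=0.064025
  -C: nom -20.020 → Σnom=27.180; wc +0.020/-0.360 → slack +0.440/-0.650; half-tol=0.190, Σhalf²=0.100125
  -D: nom -1.990 → Σnom=25.190; wc +0.340/-0.096 → slack +0.780/-0.746; half-tol=0.218, Σhalf²=0.147649
  +E: nom +36.300 → Σnom=61.490; wc +0.188/-0.188 → slack +0.968/-0.934; half-tol=0.188, Σhalf²=0.182993
  +F: nom +33.300 → Σnom=94.790; wc +0.390/-0.500 → slack +1.358/-1.434; half-tol=0.445, Σhalf²=0.381018
Nominal = 94.790. Worst-case = [94.790 - 1.434, 94.790 + 1.358] = [93.356, 96.148]. RSS = √0.381018 = 0.617.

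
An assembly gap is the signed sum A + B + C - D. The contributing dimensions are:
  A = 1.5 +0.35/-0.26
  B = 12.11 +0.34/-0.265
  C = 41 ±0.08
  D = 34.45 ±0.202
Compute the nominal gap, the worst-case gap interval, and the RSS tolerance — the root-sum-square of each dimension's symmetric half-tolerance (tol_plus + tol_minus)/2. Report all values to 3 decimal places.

nominal=20.160 wc=[19.353,21.132] rss=0.481

Stack each dimension's contribution:
  +A: nom +1.500 → Σnom=1.500; wc +0.350/-0.260 → slack +0.350/-0.260; half-tol=0.305, Σhalf²=0.093025
  +B: nom +12.110 → Σnom=13.610; wc +0.340/-0.265 → slack +0.690/-0.525; half-tol=0.302, Σhalf²=0.184531
  +C: nom +41.000 → Σnom=54.610; wc +0.080/-0.080 → slack +0.770/-0.605; half-tol=0.080, Σhalf²=0.190931
  -D: nom -34.450 → Σnom=20.160; wc +0.202/-0.202 → slack +0.972/-0.807; half-tol=0.202, Σhalf²=0.231735
Nominal = 20.160. Worst-case = [20.160 - 0.807, 20.160 + 0.972] = [19.353, 21.132]. RSS = √0.231735 = 0.481.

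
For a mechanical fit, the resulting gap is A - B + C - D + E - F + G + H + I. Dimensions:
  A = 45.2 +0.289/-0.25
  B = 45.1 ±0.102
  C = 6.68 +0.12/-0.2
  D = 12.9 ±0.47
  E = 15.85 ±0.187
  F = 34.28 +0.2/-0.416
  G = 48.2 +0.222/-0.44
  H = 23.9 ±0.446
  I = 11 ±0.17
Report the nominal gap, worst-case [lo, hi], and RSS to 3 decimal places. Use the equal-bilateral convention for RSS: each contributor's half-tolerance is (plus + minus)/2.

nominal=58.550 wc=[56.085,60.972] rss=0.893

Stack each dimension's contribution:
  +A: nom +45.200 → Σnom=45.200; wc +0.289/-0.250 → slack +0.289/-0.250; half-tol=0.269, Σhalf²=0.072630
  -B: nom -45.100 → Σnom=0.100; wc +0.102/-0.102 → slack +0.391/-0.352; half-tol=0.102, Σhalf²=0.083034
  +C: nom +6.680 → Σnom=6.780; wc +0.120/-0.200 → slack +0.511/-0.552; half-tol=0.160, Σhalf²=0.108634
  -D: nom -12.900 → Σnom=-6.120; wc +0.470/-0.470 → slack +0.981/-1.022; half-tol=0.470, Σhalf²=0.329534
  +E: nom +15.850 → Σnom=9.730; wc +0.187/-0.187 → slack +1.168/-1.209; half-tol=0.187, Σhalf²=0.364503
  -F: nom -34.280 → Σnom=-24.550; wc +0.416/-0.200 → slack +1.584/-1.409; half-tol=0.308, Σhalf²=0.459367
  +G: nom +48.200 → Σnom=23.650; wc +0.222/-0.440 → slack +1.806/-1.849; half-tol=0.331, Σhalf²=0.568928
  +H: nom +23.900 → Σnom=47.550; wc +0.446/-0.446 → slack +2.252/-2.295; half-tol=0.446, Σhalf²=0.767844
  +I: nom +11.000 → Σnom=58.550; wc +0.170/-0.170 → slack +2.422/-2.465; half-tol=0.170, Σhalf²=0.796744
Nominal = 58.550. Worst-case = [58.550 - 2.465, 58.550 + 2.422] = [56.085, 60.972]. RSS = √0.796744 = 0.893.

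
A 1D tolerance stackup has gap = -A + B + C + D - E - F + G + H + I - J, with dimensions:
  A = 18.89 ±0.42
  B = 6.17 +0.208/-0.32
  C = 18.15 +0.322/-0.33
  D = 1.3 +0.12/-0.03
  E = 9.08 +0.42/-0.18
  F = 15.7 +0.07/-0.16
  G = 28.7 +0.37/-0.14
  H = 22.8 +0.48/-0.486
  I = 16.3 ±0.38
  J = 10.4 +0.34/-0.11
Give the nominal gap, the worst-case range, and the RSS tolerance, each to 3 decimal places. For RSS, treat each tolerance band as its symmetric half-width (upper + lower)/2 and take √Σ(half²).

Stack each dimension's contribution:
  -A: nom -18.890 → Σnom=-18.890; wc +0.420/-0.420 → slack +0.420/-0.420; half-tol=0.420, Σhalf²=0.176400
  +B: nom +6.170 → Σnom=-12.720; wc +0.208/-0.320 → slack +0.628/-0.740; half-tol=0.264, Σhalf²=0.246096
  +C: nom +18.150 → Σnom=5.430; wc +0.322/-0.330 → slack +0.950/-1.070; half-tol=0.326, Σhalf²=0.352372
  +D: nom +1.300 → Σnom=6.730; wc +0.120/-0.030 → slack +1.070/-1.100; half-tol=0.075, Σhalf²=0.357997
  -E: nom -9.080 → Σnom=-2.350; wc +0.180/-0.420 → slack +1.250/-1.520; half-tol=0.300, Σhalf²=0.447997
  -F: nom -15.700 → Σnom=-18.050; wc +0.160/-0.070 → slack +1.410/-1.590; half-tol=0.115, Σhalf²=0.461222
  +G: nom +28.700 → Σnom=10.650; wc +0.370/-0.140 → slack +1.780/-1.730; half-tol=0.255, Σhalf²=0.526247
  +H: nom +22.800 → Σnom=33.450; wc +0.480/-0.486 → slack +2.260/-2.216; half-tol=0.483, Σhalf²=0.759536
  +I: nom +16.300 → Σnom=49.750; wc +0.380/-0.380 → slack +2.640/-2.596; half-tol=0.380, Σhalf²=0.903936
  -J: nom -10.400 → Σnom=39.350; wc +0.110/-0.340 → slack +2.750/-2.936; half-tol=0.225, Σhalf²=0.954561
Nominal = 39.350. Worst-case = [39.350 - 2.936, 39.350 + 2.750] = [36.414, 42.100]. RSS = √0.954561 = 0.977.

nominal=39.350 wc=[36.414,42.100] rss=0.977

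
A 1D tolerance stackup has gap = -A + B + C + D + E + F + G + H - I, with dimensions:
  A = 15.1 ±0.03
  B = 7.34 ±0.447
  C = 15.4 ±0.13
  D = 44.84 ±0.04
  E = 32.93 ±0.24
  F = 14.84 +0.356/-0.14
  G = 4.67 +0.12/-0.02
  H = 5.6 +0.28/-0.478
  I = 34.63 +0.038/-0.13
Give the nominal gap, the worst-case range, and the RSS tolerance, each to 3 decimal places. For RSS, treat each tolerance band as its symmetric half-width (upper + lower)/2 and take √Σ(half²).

nominal=75.890 wc=[74.327,77.663] rss=0.703

Stack each dimension's contribution:
  -A: nom -15.100 → Σnom=-15.100; wc +0.030/-0.030 → slack +0.030/-0.030; half-tol=0.030, Σhalf²=0.000900
  +B: nom +7.340 → Σnom=-7.760; wc +0.447/-0.447 → slack +0.477/-0.477; half-tol=0.447, Σhalf²=0.200709
  +C: nom +15.400 → Σnom=7.640; wc +0.130/-0.130 → slack +0.607/-0.607; half-tol=0.130, Σhalf²=0.217609
  +D: nom +44.840 → Σnom=52.480; wc +0.040/-0.040 → slack +0.647/-0.647; half-tol=0.040, Σhalf²=0.219209
  +E: nom +32.930 → Σnom=85.410; wc +0.240/-0.240 → slack +0.887/-0.887; half-tol=0.240, Σhalf²=0.276809
  +F: nom +14.840 → Σnom=100.250; wc +0.356/-0.140 → slack +1.243/-1.027; half-tol=0.248, Σhalf²=0.338313
  +G: nom +4.670 → Σnom=104.920; wc +0.120/-0.020 → slack +1.363/-1.047; half-tol=0.070, Σhalf²=0.343213
  +H: nom +5.600 → Σnom=110.520; wc +0.280/-0.478 → slack +1.643/-1.525; half-tol=0.379, Σhalf²=0.486854
  -I: nom -34.630 → Σnom=75.890; wc +0.130/-0.038 → slack +1.773/-1.563; half-tol=0.084, Σhalf²=0.493910
Nominal = 75.890. Worst-case = [75.890 - 1.563, 75.890 + 1.773] = [74.327, 77.663]. RSS = √0.493910 = 0.703.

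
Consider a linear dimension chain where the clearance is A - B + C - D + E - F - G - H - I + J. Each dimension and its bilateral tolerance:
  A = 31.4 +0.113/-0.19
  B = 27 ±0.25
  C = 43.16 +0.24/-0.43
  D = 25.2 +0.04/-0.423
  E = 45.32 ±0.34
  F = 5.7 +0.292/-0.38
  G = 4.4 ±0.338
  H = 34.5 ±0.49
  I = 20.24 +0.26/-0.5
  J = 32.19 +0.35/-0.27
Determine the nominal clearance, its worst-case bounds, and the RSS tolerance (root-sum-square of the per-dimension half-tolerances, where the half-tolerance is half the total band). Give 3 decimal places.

nominal=35.030 wc=[32.130,38.454] rss=1.037

Stack each dimension's contribution:
  +A: nom +31.400 → Σnom=31.400; wc +0.113/-0.190 → slack +0.113/-0.190; half-tol=0.151, Σhalf²=0.022952
  -B: nom -27.000 → Σnom=4.400; wc +0.250/-0.250 → slack +0.363/-0.440; half-tol=0.250, Σhalf²=0.085452
  +C: nom +43.160 → Σnom=47.560; wc +0.240/-0.430 → slack +0.603/-0.870; half-tol=0.335, Σhalf²=0.197677
  -D: nom -25.200 → Σnom=22.360; wc +0.423/-0.040 → slack +1.026/-0.910; half-tol=0.231, Σhalf²=0.251269
  +E: nom +45.320 → Σnom=67.680; wc +0.340/-0.340 → slack +1.366/-1.250; half-tol=0.340, Σhalf²=0.366870
  -F: nom -5.700 → Σnom=61.980; wc +0.380/-0.292 → slack +1.746/-1.542; half-tol=0.336, Σhalf²=0.479766
  -G: nom -4.400 → Σnom=57.580; wc +0.338/-0.338 → slack +2.084/-1.880; half-tol=0.338, Σhalf²=0.594010
  -H: nom -34.500 → Σnom=23.080; wc +0.490/-0.490 → slack +2.574/-2.370; half-tol=0.490, Σhalf²=0.834110
  -I: nom -20.240 → Σnom=2.840; wc +0.500/-0.260 → slack +3.074/-2.630; half-tol=0.380, Σhalf²=0.978510
  +J: nom +32.190 → Σnom=35.030; wc +0.350/-0.270 → slack +3.424/-2.900; half-tol=0.310, Σhalf²=1.074609
Nominal = 35.030. Worst-case = [35.030 - 2.900, 35.030 + 3.424] = [32.130, 38.454]. RSS = √1.074609 = 1.037.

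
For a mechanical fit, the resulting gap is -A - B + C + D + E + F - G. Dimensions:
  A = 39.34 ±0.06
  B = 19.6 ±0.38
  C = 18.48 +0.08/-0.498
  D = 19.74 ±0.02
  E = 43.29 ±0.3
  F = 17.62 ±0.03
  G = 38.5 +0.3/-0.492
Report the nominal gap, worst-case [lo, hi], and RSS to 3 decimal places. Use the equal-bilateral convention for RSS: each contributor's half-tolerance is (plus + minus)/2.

nominal=1.690 wc=[0.102,3.052] rss=0.693

Stack each dimension's contribution:
  -A: nom -39.340 → Σnom=-39.340; wc +0.060/-0.060 → slack +0.060/-0.060; half-tol=0.060, Σhalf²=0.003600
  -B: nom -19.600 → Σnom=-58.940; wc +0.380/-0.380 → slack +0.440/-0.440; half-tol=0.380, Σhalf²=0.148000
  +C: nom +18.480 → Σnom=-40.460; wc +0.080/-0.498 → slack +0.520/-0.938; half-tol=0.289, Σhalf²=0.231521
  +D: nom +19.740 → Σnom=-20.720; wc +0.020/-0.020 → slack +0.540/-0.958; half-tol=0.020, Σhalf²=0.231921
  +E: nom +43.290 → Σnom=22.570; wc +0.300/-0.300 → slack +0.840/-1.258; half-tol=0.300, Σhalf²=0.321921
  +F: nom +17.620 → Σnom=40.190; wc +0.030/-0.030 → slack +0.870/-1.288; half-tol=0.030, Σhalf²=0.322821
  -G: nom -38.500 → Σnom=1.690; wc +0.492/-0.300 → slack +1.362/-1.588; half-tol=0.396, Σhalf²=0.479637
Nominal = 1.690. Worst-case = [1.690 - 1.588, 1.690 + 1.362] = [0.102, 3.052]. RSS = √0.479637 = 0.693.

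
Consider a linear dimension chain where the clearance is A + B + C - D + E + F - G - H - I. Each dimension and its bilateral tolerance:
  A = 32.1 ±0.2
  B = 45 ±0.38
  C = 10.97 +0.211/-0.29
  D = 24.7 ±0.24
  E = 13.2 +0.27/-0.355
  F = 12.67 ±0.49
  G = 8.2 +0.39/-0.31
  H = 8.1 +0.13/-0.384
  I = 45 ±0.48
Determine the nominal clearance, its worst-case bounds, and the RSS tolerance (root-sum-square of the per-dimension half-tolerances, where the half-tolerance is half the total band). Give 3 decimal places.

nominal=27.940 wc=[24.985,30.905] rss=1.030

Stack each dimension's contribution:
  +A: nom +32.100 → Σnom=32.100; wc +0.200/-0.200 → slack +0.200/-0.200; half-tol=0.200, Σhalf²=0.040000
  +B: nom +45.000 → Σnom=77.100; wc +0.380/-0.380 → slack +0.580/-0.580; half-tol=0.380, Σhalf²=0.184400
  +C: nom +10.970 → Σnom=88.070; wc +0.211/-0.290 → slack +0.791/-0.870; half-tol=0.251, Σhalf²=0.247150
  -D: nom -24.700 → Σnom=63.370; wc +0.240/-0.240 → slack +1.031/-1.110; half-tol=0.240, Σhalf²=0.304750
  +E: nom +13.200 → Σnom=76.570; wc +0.270/-0.355 → slack +1.301/-1.465; half-tol=0.312, Σhalf²=0.402407
  +F: nom +12.670 → Σnom=89.240; wc +0.490/-0.490 → slack +1.791/-1.955; half-tol=0.490, Σhalf²=0.642506
  -G: nom -8.200 → Σnom=81.040; wc +0.310/-0.390 → slack +2.101/-2.345; half-tol=0.350, Σhalf²=0.765006
  -H: nom -8.100 → Σnom=72.940; wc +0.384/-0.130 → slack +2.485/-2.475; half-tol=0.257, Σhalf²=0.831055
  -I: nom -45.000 → Σnom=27.940; wc +0.480/-0.480 → slack +2.965/-2.955; half-tol=0.480, Σhalf²=1.061455
Nominal = 27.940. Worst-case = [27.940 - 2.955, 27.940 + 2.965] = [24.985, 30.905]. RSS = √1.061455 = 1.030.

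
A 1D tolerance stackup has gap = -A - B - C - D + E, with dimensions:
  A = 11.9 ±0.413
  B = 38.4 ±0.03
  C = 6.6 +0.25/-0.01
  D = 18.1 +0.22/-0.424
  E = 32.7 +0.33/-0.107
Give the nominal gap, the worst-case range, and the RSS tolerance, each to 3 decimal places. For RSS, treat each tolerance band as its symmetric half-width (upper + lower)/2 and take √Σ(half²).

Stack each dimension's contribution:
  -A: nom -11.900 → Σnom=-11.900; wc +0.413/-0.413 → slack +0.413/-0.413; half-tol=0.413, Σhalf²=0.170569
  -B: nom -38.400 → Σnom=-50.300; wc +0.030/-0.030 → slack +0.443/-0.443; half-tol=0.030, Σhalf²=0.171469
  -C: nom -6.600 → Σnom=-56.900; wc +0.010/-0.250 → slack +0.453/-0.693; half-tol=0.130, Σhalf²=0.188369
  -D: nom -18.100 → Σnom=-75.000; wc +0.424/-0.220 → slack +0.877/-0.913; half-tol=0.322, Σhalf²=0.292053
  +E: nom +32.700 → Σnom=-42.300; wc +0.330/-0.107 → slack +1.207/-1.020; half-tol=0.218, Σhalf²=0.339795
Nominal = -42.300. Worst-case = [-42.300 - 1.020, -42.300 + 1.207] = [-43.320, -41.093]. RSS = √0.339795 = 0.583.

nominal=-42.300 wc=[-43.320,-41.093] rss=0.583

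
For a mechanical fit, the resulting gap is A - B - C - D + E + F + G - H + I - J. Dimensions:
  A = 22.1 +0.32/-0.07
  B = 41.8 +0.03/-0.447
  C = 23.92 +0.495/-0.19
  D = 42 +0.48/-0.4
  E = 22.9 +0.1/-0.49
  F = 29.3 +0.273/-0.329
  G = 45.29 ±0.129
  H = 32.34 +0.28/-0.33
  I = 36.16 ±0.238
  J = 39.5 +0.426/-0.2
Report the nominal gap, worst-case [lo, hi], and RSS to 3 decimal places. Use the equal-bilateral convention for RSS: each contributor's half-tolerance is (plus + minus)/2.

nominal=-23.810 wc=[-26.777,-21.183] rss=0.921

Stack each dimension's contribution:
  +A: nom +22.100 → Σnom=22.100; wc +0.320/-0.070 → slack +0.320/-0.070; half-tol=0.195, Σhalf²=0.038025
  -B: nom -41.800 → Σnom=-19.700; wc +0.447/-0.030 → slack +0.767/-0.100; half-tol=0.238, Σhalf²=0.094907
  -C: nom -23.920 → Σnom=-43.620; wc +0.190/-0.495 → slack +0.957/-0.595; half-tol=0.343, Σhalf²=0.212213
  -D: nom -42.000 → Σnom=-85.620; wc +0.400/-0.480 → slack +1.357/-1.075; half-tol=0.440, Σhalf²=0.405813
  +E: nom +22.900 → Σnom=-62.720; wc +0.100/-0.490 → slack +1.457/-1.565; half-tol=0.295, Σhalf²=0.492838
  +F: nom +29.300 → Σnom=-33.420; wc +0.273/-0.329 → slack +1.730/-1.894; half-tol=0.301, Σhalf²=0.583439
  +G: nom +45.290 → Σnom=11.870; wc +0.129/-0.129 → slack +1.859/-2.023; half-tol=0.129, Σhalf²=0.600081
  -H: nom -32.340 → Σnom=-20.470; wc +0.330/-0.280 → slack +2.189/-2.303; half-tol=0.305, Σhalf²=0.693106
  +I: nom +36.160 → Σnom=15.690; wc +0.238/-0.238 → slack +2.427/-2.541; half-tol=0.238, Σhalf²=0.749750
  -J: nom -39.500 → Σnom=-23.810; wc +0.200/-0.426 → slack +2.627/-2.967; half-tol=0.313, Σhalf²=0.847719
Nominal = -23.810. Worst-case = [-23.810 - 2.967, -23.810 + 2.627] = [-26.777, -21.183]. RSS = √0.847719 = 0.921.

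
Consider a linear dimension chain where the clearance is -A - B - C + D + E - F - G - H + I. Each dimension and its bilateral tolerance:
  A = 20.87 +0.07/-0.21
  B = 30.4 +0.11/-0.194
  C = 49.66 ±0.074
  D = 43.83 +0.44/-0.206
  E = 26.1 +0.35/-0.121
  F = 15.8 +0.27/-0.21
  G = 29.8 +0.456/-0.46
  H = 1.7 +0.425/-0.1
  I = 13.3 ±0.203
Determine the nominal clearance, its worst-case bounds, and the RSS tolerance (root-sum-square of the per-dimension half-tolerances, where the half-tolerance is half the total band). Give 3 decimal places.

Stack each dimension's contribution:
  -A: nom -20.870 → Σnom=-20.870; wc +0.210/-0.070 → slack +0.210/-0.070; half-tol=0.140, Σhalf²=0.019600
  -B: nom -30.400 → Σnom=-51.270; wc +0.194/-0.110 → slack +0.404/-0.180; half-tol=0.152, Σhalf²=0.042704
  -C: nom -49.660 → Σnom=-100.930; wc +0.074/-0.074 → slack +0.478/-0.254; half-tol=0.074, Σhalf²=0.048180
  +D: nom +43.830 → Σnom=-57.100; wc +0.440/-0.206 → slack +0.918/-0.460; half-tol=0.323, Σhalf²=0.152509
  +E: nom +26.100 → Σnom=-31.000; wc +0.350/-0.121 → slack +1.268/-0.581; half-tol=0.235, Σhalf²=0.207969
  -F: nom -15.800 → Σnom=-46.800; wc +0.210/-0.270 → slack +1.478/-0.851; half-tol=0.240, Σhalf²=0.265569
  -G: nom -29.800 → Σnom=-76.600; wc +0.460/-0.456 → slack +1.938/-1.307; half-tol=0.458, Σhalf²=0.475333
  -H: nom -1.700 → Σnom=-78.300; wc +0.100/-0.425 → slack +2.038/-1.732; half-tol=0.263, Σhalf²=0.544239
  +I: nom +13.300 → Σnom=-65.000; wc +0.203/-0.203 → slack +2.241/-1.935; half-tol=0.203, Σhalf²=0.585449
Nominal = -65.000. Worst-case = [-65.000 - 1.935, -65.000 + 2.241] = [-66.935, -62.759]. RSS = √0.585449 = 0.765.

nominal=-65.000 wc=[-66.935,-62.759] rss=0.765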